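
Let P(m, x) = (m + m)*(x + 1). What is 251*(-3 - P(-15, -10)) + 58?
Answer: -68465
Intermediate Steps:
P(m, x) = 2*m*(1 + x) (P(m, x) = (2*m)*(1 + x) = 2*m*(1 + x))
251*(-3 - P(-15, -10)) + 58 = 251*(-3 - 2*(-15)*(1 - 10)) + 58 = 251*(-3 - 2*(-15)*(-9)) + 58 = 251*(-3 - 1*270) + 58 = 251*(-3 - 270) + 58 = 251*(-273) + 58 = -68523 + 58 = -68465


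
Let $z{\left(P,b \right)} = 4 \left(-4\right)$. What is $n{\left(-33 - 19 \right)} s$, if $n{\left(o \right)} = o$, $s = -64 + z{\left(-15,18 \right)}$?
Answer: $4160$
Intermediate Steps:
$z{\left(P,b \right)} = -16$
$s = -80$ ($s = -64 - 16 = -80$)
$n{\left(-33 - 19 \right)} s = \left(-33 - 19\right) \left(-80\right) = \left(-52\right) \left(-80\right) = 4160$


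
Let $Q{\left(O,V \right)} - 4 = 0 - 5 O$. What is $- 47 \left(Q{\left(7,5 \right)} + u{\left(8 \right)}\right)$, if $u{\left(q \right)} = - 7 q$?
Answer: $4089$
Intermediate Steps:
$Q{\left(O,V \right)} = 4 - 5 O$ ($Q{\left(O,V \right)} = 4 + \left(0 - 5 O\right) = 4 - 5 O$)
$- 47 \left(Q{\left(7,5 \right)} + u{\left(8 \right)}\right) = - 47 \left(\left(4 - 35\right) - 56\right) = - 47 \left(-31 - 56\right) = \left(-47\right) \left(-87\right) = 4089$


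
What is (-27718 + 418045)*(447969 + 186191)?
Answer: 247529770320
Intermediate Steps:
(-27718 + 418045)*(447969 + 186191) = 390327*634160 = 247529770320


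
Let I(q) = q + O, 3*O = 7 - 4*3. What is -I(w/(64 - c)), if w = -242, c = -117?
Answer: 1631/543 ≈ 3.0037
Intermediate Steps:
O = -5/3 (O = (7 - 4*3)/3 = (7 - 12)/3 = (⅓)*(-5) = -5/3 ≈ -1.6667)
I(q) = -5/3 + q (I(q) = q - 5/3 = -5/3 + q)
-I(w/(64 - c)) = -(-5/3 - 242/(64 - 1*(-117))) = -(-5/3 - 242/(64 + 117)) = -(-5/3 - 242/181) = -1*(-1631/543) = 1631/543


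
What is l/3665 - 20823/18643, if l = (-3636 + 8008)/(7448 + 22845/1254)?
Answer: -238139852415377/213239035477005 ≈ -1.1168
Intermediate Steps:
l = 1827496/3120879 (l = 4372/(7448 + 22845*(1/1254)) = 4372/(7448 + 7615/418) = 4372/(3120879/418) = 4372*(418/3120879) = 1827496/3120879 ≈ 0.58557)
l/3665 - 20823/18643 = (1827496/3120879)/3665 - 20823/18643 = (1827496/3120879)*(1/3665) - 20823*1/18643 = 1827496/11438021535 - 20823/18643 = -238139852415377/213239035477005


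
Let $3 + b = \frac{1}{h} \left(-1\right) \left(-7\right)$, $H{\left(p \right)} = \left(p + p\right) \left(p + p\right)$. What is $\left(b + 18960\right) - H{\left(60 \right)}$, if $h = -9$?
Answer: $\frac{41006}{9} \approx 4556.2$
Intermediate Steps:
$H{\left(p \right)} = 4 p^{2}$ ($H{\left(p \right)} = 2 p 2 p = 4 p^{2}$)
$b = - \frac{34}{9}$ ($b = -3 + \frac{1}{-9} \left(-1\right) \left(-7\right) = -3 + \left(- \frac{1}{9}\right) \left(-1\right) \left(-7\right) = -3 + \frac{1}{9} \left(-7\right) = -3 - \frac{7}{9} = - \frac{34}{9} \approx -3.7778$)
$\left(b + 18960\right) - H{\left(60 \right)} = \left(- \frac{34}{9} + 18960\right) - 4 \cdot 60^{2} = \frac{170606}{9} - 4 \cdot 3600 = \frac{170606}{9} - 14400 = \frac{41006}{9}$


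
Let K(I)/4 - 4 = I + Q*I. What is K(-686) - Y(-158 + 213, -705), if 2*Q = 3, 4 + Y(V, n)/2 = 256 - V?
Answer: -7238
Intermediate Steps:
Y(V, n) = 504 - 2*V (Y(V, n) = -8 + 2*(256 - V) = -8 + (512 - 2*V) = 504 - 2*V)
Q = 3/2 (Q = (½)*3 = 3/2 ≈ 1.5000)
K(I) = 16 + 10*I (K(I) = 16 + 4*(I + 3*I/2) = 16 + 4*(5*I/2) = 16 + 10*I)
K(-686) - Y(-158 + 213, -705) = (16 + 10*(-686)) - (504 - 2*(-158 + 213)) = (16 - 6860) - (504 - 2*55) = -6844 - (504 - 110) = -6844 - 1*394 = -6844 - 394 = -7238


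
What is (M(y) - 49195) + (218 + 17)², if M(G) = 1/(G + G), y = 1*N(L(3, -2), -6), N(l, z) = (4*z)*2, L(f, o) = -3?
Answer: 578879/96 ≈ 6030.0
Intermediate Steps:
N(l, z) = 8*z
y = -48 (y = 1*(8*(-6)) = 1*(-48) = -48)
M(G) = 1/(2*G)
(M(y) - 49195) + (218 + 17)² = ((½)/(-48) - 49195) + (218 + 17)² = ((½)*(-1/48) - 49195) + 235² = (-1/96 - 49195) + 55225 = -4722721/96 + 55225 = 578879/96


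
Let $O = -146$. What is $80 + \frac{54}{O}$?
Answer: $\frac{5813}{73} \approx 79.63$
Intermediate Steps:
$80 + \frac{54}{O} = 80 + \frac{54}{-146} = 80 + 54 \left(- \frac{1}{146}\right) = 80 - \frac{27}{73} = \frac{5813}{73}$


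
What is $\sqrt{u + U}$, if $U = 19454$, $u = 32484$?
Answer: $\sqrt{51938} \approx 227.9$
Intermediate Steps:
$\sqrt{u + U} = \sqrt{32484 + 19454} = \sqrt{51938}$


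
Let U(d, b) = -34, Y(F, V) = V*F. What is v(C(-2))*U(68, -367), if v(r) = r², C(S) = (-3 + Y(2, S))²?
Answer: -81634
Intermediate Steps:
Y(F, V) = F*V
C(S) = (-3 + 2*S)²
v(C(-2))*U(68, -367) = ((-3 + 2*(-2))²)²*(-34) = ((-3 - 4)²)²*(-34) = ((-7)²)²*(-34) = 49²*(-34) = 2401*(-34) = -81634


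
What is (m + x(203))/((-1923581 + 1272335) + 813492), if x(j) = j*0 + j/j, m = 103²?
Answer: 5305/81123 ≈ 0.065395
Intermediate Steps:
m = 10609
x(j) = 1 (x(j) = 0 + 1 = 1)
(m + x(203))/((-1923581 + 1272335) + 813492) = (10609 + 1)/((-1923581 + 1272335) + 813492) = 10610/(-651246 + 813492) = 10610/162246 = 10610*(1/162246) = 5305/81123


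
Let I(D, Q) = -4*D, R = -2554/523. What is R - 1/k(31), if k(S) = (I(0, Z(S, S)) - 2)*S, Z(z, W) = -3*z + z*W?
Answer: -157825/32426 ≈ -4.8672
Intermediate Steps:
R = -2554/523 (R = -2554*1/523 = -2554/523 ≈ -4.8834)
Z(z, W) = -3*z + W*z
k(S) = -2*S (k(S) = (-4*0 - 2)*S = (0 - 2)*S = -2*S)
R - 1/k(31) = -2554/523 - 1/((-2*31)) = -2554/523 - 1/(-62) = -2554/523 - 1*(-1/62) = -2554/523 + 1/62 = -157825/32426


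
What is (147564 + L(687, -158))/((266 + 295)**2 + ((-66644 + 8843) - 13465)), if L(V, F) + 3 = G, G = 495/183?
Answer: 9001386/14850755 ≈ 0.60612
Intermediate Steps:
G = 165/61 (G = 495*(1/183) = 165/61 ≈ 2.7049)
L(V, F) = -18/61 (L(V, F) = -3 + 165/61 = -18/61)
(147564 + L(687, -158))/((266 + 295)**2 + ((-66644 + 8843) - 13465)) = (147564 - 18/61)/((266 + 295)**2 + ((-66644 + 8843) - 13465)) = 9001386/(61*(561**2 + (-57801 - 13465))) = 9001386/(61*(314721 - 71266)) = (9001386/61)/243455 = (9001386/61)*(1/243455) = 9001386/14850755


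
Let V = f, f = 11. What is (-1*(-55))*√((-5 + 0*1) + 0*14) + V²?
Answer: 121 + 55*I*√5 ≈ 121.0 + 122.98*I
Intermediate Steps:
V = 11
(-1*(-55))*√((-5 + 0*1) + 0*14) + V² = (-1*(-55))*√((-5 + 0*1) + 0*14) + 11² = 55*√((-5 + 0) + 0) + 121 = 55*√(-5 + 0) + 121 = 55*√(-5) + 121 = 55*(I*√5) + 121 = 55*I*√5 + 121 = 121 + 55*I*√5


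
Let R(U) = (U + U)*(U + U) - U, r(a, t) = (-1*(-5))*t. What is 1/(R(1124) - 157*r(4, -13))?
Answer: 1/5062585 ≈ 1.9753e-7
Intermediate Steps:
r(a, t) = 5*t
R(U) = -U + 4*U**2 (R(U) = (2*U)*(2*U) - U = 4*U**2 - U = -U + 4*U**2)
1/(R(1124) - 157*r(4, -13)) = 1/(1124*(-1 + 4*1124) - 785*(-13)) = 1/(1124*(-1 + 4496) - 157*(-65)) = 1/(1124*4495 + 10205) = 1/(5052380 + 10205) = 1/5062585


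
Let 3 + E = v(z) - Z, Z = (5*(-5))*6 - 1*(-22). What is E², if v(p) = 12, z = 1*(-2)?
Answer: 18769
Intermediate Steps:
z = -2
Z = -128 (Z = -25*6 + 22 = -150 + 22 = -128)
E = 137 (E = -3 + (12 - 1*(-128)) = -3 + (12 + 128) = -3 + 140 = 137)
E² = 137² = 18769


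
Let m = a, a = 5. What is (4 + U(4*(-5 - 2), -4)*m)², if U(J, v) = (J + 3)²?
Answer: 9790641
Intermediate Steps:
U(J, v) = (3 + J)²
m = 5
(4 + U(4*(-5 - 2), -4)*m)² = (4 + (3 + 4*(-5 - 2))²*5)² = (4 + (3 + 4*(-7))²*5)² = (4 + (3 - 28)²*5)² = (4 + (-25)²*5)² = (4 + 625*5)² = (4 + 3125)² = 3129² = 9790641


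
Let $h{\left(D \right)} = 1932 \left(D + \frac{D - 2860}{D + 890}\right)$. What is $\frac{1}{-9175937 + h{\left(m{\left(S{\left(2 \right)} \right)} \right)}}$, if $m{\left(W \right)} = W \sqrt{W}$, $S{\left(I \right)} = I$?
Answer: $- \frac{259753714945}{2385095560258109537} - \frac{109826196 \sqrt{2}}{2385095560258109537} \approx -1.0897 \cdot 10^{-7}$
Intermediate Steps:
$m{\left(W \right)} = W^{\frac{3}{2}}$
$h{\left(D \right)} = 1932 D + \frac{1932 \left(-2860 + D\right)}{890 + D}$ ($h{\left(D \right)} = 1932 \left(D + \frac{-2860 + D}{890 + D}\right) = 1932 D + \frac{1932 \left(-2860 + D\right)}{890 + D}$)
$\frac{1}{-9175937 + h{\left(m{\left(S{\left(2 \right)} \right)} \right)}} = \frac{1}{-9175937 + \frac{1932 \left(-2860 + \left(2^{\frac{3}{2}}\right)^{2} + 891 \cdot 2^{\frac{3}{2}}\right)}{890 + 2^{\frac{3}{2}}}} = \frac{1}{-9175937 + \frac{1932 \left(-2860 + \left(2 \sqrt{2}\right)^{2} + 891 \cdot 2 \sqrt{2}\right)}{890 + 2 \sqrt{2}}} = \frac{1}{-9175937 + \frac{1932 \left(-2860 + 8 + 1782 \sqrt{2}\right)}{890 + 2 \sqrt{2}}} = \frac{1}{-9175937 + \frac{1932 \left(-2852 + 1782 \sqrt{2}\right)}{890 + 2 \sqrt{2}}}$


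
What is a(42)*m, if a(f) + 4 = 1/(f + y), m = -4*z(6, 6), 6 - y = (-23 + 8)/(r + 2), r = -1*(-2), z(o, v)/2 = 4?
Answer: 26368/207 ≈ 127.38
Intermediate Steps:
z(o, v) = 8 (z(o, v) = 2*4 = 8)
r = 2
y = 39/4 (y = 6 - (-23 + 8)/(2 + 2) = 6 - (-15)/4 = 6 - 1*(-15/4) = 6 + 15/4 = 39/4 ≈ 9.7500)
m = -32 (m = -4*8 = -32)
a(f) = -4 + 1/(39/4 + f) (a(f) = -4 + 1/(f + 39/4) = -4 + 1/(39/4 + f))
a(42)*m = (8*(-19 - 2*42)/(39 + 4*42))*(-32) = (8*(-19 - 84)/(39 + 168))*(-32) = (8*(-103)/207)*(-32) = (8*(1/207)*(-103))*(-32) = -824/207*(-32) = 26368/207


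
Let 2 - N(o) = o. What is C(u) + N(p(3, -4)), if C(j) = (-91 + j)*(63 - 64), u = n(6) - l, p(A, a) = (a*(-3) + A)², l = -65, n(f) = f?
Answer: -203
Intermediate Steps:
p(A, a) = (A - 3*a)² (p(A, a) = (-3*a + A)² = (A - 3*a)²)
N(o) = 2 - o
u = 71 (u = 6 - 1*(-65) = 6 + 65 = 71)
C(j) = 91 - j (C(j) = (-91 + j)*(-1) = 91 - j)
C(u) + N(p(3, -4)) = (91 - 1*71) + (2 - (3 - 3*(-4))²) = (91 - 71) + (2 - (3 + 12)²) = 20 + (2 - 1*15²) = 20 + (2 - 1*225) = 20 + (2 - 225) = 20 - 223 = -203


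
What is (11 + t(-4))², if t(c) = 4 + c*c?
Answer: 961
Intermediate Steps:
t(c) = 4 + c²
(11 + t(-4))² = (11 + (4 + (-4)²))² = (11 + (4 + 16))² = (11 + 20)² = 31² = 961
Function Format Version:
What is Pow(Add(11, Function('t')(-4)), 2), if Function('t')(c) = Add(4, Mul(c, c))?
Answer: 961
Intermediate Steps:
Function('t')(c) = Add(4, Pow(c, 2))
Pow(Add(11, Function('t')(-4)), 2) = Pow(Add(11, Add(4, Pow(-4, 2))), 2) = Pow(Add(11, Add(4, 16)), 2) = Pow(Add(11, 20), 2) = Pow(31, 2) = 961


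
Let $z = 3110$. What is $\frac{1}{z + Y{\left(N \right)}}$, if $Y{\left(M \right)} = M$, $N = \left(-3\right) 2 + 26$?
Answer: $\frac{1}{3130} \approx 0.00031949$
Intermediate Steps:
$N = 20$ ($N = -6 + 26 = 20$)
$\frac{1}{z + Y{\left(N \right)}} = \frac{1}{3110 + 20} = \frac{1}{3130}$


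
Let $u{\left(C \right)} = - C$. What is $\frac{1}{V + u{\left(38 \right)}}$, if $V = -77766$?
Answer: $- \frac{1}{77804} \approx -1.2853 \cdot 10^{-5}$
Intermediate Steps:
$\frac{1}{V + u{\left(38 \right)}} = \frac{1}{-77766 - 38} = \frac{1}{-77804} = - \frac{1}{77804}$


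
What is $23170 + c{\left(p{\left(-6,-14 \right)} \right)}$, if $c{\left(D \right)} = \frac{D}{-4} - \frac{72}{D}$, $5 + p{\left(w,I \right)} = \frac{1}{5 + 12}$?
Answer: $\frac{2759111}{119} \approx 23186.0$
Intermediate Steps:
$p{\left(w,I \right)} = - \frac{84}{17}$ ($p{\left(w,I \right)} = -5 + \frac{1}{5 + 12} = -5 + \frac{1}{17} = - \frac{84}{17}$)
$c{\left(D \right)} = - \frac{72}{D} - \frac{D}{4}$ ($c{\left(D \right)} = D \left(- \frac{1}{4}\right) - \frac{72}{D} = - \frac{D}{4} - \frac{72}{D} = - \frac{72}{D} - \frac{D}{4}$)
$23170 + c{\left(p{\left(-6,-14 \right)} \right)} = 23170 - \left(- \frac{21}{17} + \frac{72}{- \frac{84}{17}}\right) = 23170 + \left(\left(-72\right) \left(- \frac{17}{84}\right) + \frac{21}{17}\right) = 23170 + \left(\frac{102}{7} + \frac{21}{17}\right) = 23170 + \frac{1881}{119} = \frac{2759111}{119}$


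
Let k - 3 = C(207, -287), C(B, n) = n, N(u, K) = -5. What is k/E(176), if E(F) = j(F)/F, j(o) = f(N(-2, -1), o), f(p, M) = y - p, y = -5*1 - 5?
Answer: 49984/5 ≈ 9996.8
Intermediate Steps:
y = -10 (y = -5 - 5 = -10)
f(p, M) = -10 - p
j(o) = -5 (j(o) = -10 - 1*(-5) = -10 + 5 = -5)
E(F) = -5/F
k = -284 (k = 3 - 287 = -284)
k/E(176) = -284/((-5/176)) = -284/((-5*1/176)) = -284/(-5/176) = -284*(-176/5) = 49984/5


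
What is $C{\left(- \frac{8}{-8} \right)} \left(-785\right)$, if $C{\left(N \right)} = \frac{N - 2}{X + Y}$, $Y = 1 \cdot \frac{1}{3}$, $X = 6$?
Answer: $\frac{2355}{19} \approx 123.95$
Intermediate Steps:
$Y = \frac{1}{3}$ ($Y = 1 \cdot \frac{1}{3} = \frac{1}{3} \approx 0.33333$)
$C{\left(N \right)} = - \frac{6}{19} + \frac{3 N}{19}$ ($C{\left(N \right)} = \frac{N - 2}{6 + \frac{1}{3}} = \frac{-2 + N}{\frac{19}{3}} = \left(-2 + N\right) \frac{3}{19} = - \frac{6}{19} + \frac{3 N}{19}$)
$C{\left(- \frac{8}{-8} \right)} \left(-785\right) = \left(- \frac{6}{19} + \frac{3 \left(- \frac{8}{-8}\right)}{19}\right) \left(-785\right) = \left(- \frac{6}{19} + \frac{3 \left(\left(-8\right) \left(- \frac{1}{8}\right)\right)}{19}\right) \left(-785\right) = \left(- \frac{6}{19} + \frac{3}{19} \cdot 1\right) \left(-785\right) = \left(- \frac{6}{19} + \frac{3}{19}\right) \left(-785\right) = \left(- \frac{3}{19}\right) \left(-785\right) = \frac{2355}{19}$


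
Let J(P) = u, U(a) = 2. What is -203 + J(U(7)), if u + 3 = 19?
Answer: -187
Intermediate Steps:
u = 16 (u = -3 + 19 = 16)
J(P) = 16
-203 + J(U(7)) = -203 + 16 = -187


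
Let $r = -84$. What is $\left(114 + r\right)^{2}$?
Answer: $900$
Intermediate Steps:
$\left(114 + r\right)^{2} = \left(114 - 84\right)^{2} = 30^{2} = 900$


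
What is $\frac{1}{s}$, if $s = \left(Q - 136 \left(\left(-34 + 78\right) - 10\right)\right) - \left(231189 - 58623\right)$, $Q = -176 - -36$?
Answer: $- \frac{1}{177330} \approx -5.6392 \cdot 10^{-6}$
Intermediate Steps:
$Q = -140$ ($Q = -176 + 36 = -140$)
$s = -177330$ ($s = \left(-140 - 136 \left(\left(-34 + 78\right) - 10\right)\right) - \left(231189 - 58623\right) = \left(-140 - 136 \left(44 - 10\right)\right) - 172566 = \left(-140 - 4624\right) - 172566 = -4764 - 172566 = -177330$)
$\frac{1}{s} = \frac{1}{-177330} = - \frac{1}{177330}$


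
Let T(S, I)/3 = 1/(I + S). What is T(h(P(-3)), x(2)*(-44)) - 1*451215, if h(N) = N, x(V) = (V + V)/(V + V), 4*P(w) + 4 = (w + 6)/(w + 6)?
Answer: -80767497/179 ≈ -4.5122e+5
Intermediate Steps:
P(w) = -3/4 (P(w) = -1 + ((w + 6)/(w + 6))/4 = -1 + ((6 + w)/(6 + w))/4 = -1 + (1/4)*1 = -1 + 1/4 = -3/4)
x(V) = 1 (x(V) = (2*V)/((2*V)) = (2*V)*(1/(2*V)) = 1)
T(S, I) = 3/(I + S)
T(h(P(-3)), x(2)*(-44)) - 1*451215 = 3/(1*(-44) - 3/4) - 1*451215 = 3/(-44 - 3/4) - 451215 = 3/(-179/4) - 451215 = 3*(-4/179) - 451215 = -12/179 - 451215 = -80767497/179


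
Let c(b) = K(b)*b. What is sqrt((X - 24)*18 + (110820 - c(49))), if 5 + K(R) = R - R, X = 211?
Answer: sqrt(114431) ≈ 338.28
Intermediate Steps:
K(R) = -5 (K(R) = -5 + (R - R) = -5 + 0 = -5)
c(b) = -5*b
sqrt((X - 24)*18 + (110820 - c(49))) = sqrt((211 - 24)*18 + (110820 - (-5)*49)) = sqrt(187*18 + (110820 - 1*(-245))) = sqrt(3366 + (110820 + 245)) = sqrt(3366 + 111065) = sqrt(114431)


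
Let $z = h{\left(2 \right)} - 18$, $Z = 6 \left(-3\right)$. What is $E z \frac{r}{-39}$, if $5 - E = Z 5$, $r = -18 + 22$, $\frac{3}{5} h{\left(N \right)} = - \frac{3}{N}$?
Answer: $\frac{7790}{39} \approx 199.74$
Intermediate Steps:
$h{\left(N \right)} = - \frac{5}{N}$ ($h{\left(N \right)} = \frac{5 \left(- \frac{3}{N}\right)}{3} = - \frac{5}{N}$)
$Z = -18$
$r = 4$
$E = 95$ ($E = 5 - \left(-18\right) 5 = 5 - -90 = 5 + 90 = 95$)
$z = - \frac{41}{2}$ ($z = - \frac{5}{2} - 18 = - \frac{41}{2} \approx -20.5$)
$E z \frac{r}{-39} = 95 \left(- \frac{41}{2}\right) \frac{4}{-39} = - \frac{3895 \cdot 4 \left(- \frac{1}{39}\right)}{2} = \left(- \frac{3895}{2}\right) \left(- \frac{4}{39}\right) = \frac{7790}{39}$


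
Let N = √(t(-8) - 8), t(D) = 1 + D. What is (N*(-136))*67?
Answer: -9112*I*√15 ≈ -35291.0*I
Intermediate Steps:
N = I*√15 (N = √((1 - 8) - 8) = √(-7 - 8) = √(-15) = I*√15 ≈ 3.873*I)
(N*(-136))*67 = ((I*√15)*(-136))*67 = -136*I*√15*67 = -9112*I*√15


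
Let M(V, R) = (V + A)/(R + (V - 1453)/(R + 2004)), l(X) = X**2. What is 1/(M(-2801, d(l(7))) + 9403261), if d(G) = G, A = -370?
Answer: 96343/905931864460 ≈ 1.0635e-7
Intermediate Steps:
M(V, R) = (-370 + V)/(R + (-1453 + V)/(2004 + R)) (M(V, R) = (V - 370)/(R + (V - 1453)/(R + 2004)) = (-370 + V)/(R + (-1453 + V)/(2004 + R)))
1/(M(-2801, d(l(7))) + 9403261) = 1/((-741480 - 370*7**2 + 2004*(-2801) + 7**2*(-2801))/(-1453 - 2801 + (7**2)**2 + 2004*7**2) + 9403261) = 1/((-741480 - 370*49 - 5613204 + 49*(-2801))/(-1453 - 2801 + 49**2 + 2004*49) + 9403261) = 1/((-741480 - 18130 - 5613204 - 137249)/(-1453 - 2801 + 2401 + 98196) + 9403261) = 1/(-6510063/96343 + 9403261) = 1/(905931864460/96343) = 96343/905931864460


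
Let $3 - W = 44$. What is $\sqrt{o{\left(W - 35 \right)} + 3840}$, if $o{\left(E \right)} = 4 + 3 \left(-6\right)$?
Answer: $\sqrt{3826} \approx 61.855$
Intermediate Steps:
$W = -41$ ($W = 3 - 44 = -41$)
$o{\left(E \right)} = -14$ ($o{\left(E \right)} = 4 - 18 = -14$)
$\sqrt{o{\left(W - 35 \right)} + 3840} = \sqrt{-14 + 3840} = \sqrt{3826}$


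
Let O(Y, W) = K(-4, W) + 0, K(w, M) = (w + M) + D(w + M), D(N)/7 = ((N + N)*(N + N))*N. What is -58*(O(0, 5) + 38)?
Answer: -3886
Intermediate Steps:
D(N) = 28*N³ (D(N) = 7*(((N + N)*(N + N))*N) = 7*(((2*N)*(2*N))*N) = 7*((4*N²)*N) = 7*(4*N³) = 28*N³)
K(w, M) = M + w + 28*(M + w)³ (K(w, M) = (w + M) + 28*(w + M)³ = (M + w) + 28*(M + w)³ = M + w + 28*(M + w)³)
O(Y, W) = -4 + W + 28*(-4 + W)³ (O(Y, W) = (W - 4 + 28*(W - 4)³) + 0 = (W - 4 + 28*(-4 + W)³) + 0 = (-4 + W + 28*(-4 + W)³) + 0 = -4 + W + 28*(-4 + W)³)
-58*(O(0, 5) + 38) = -58*((-4 + 5 + 28*(-4 + 5)³) + 38) = -58*((-4 + 5 + 28*1³) + 38) = -58*((-4 + 5 + 28*1) + 38) = -58*((-4 + 5 + 28) + 38) = -58*(29 + 38) = -58*67 = -3886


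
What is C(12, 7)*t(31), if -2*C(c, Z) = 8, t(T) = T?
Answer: -124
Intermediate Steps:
C(c, Z) = -4 (C(c, Z) = -½*8 = -4)
C(12, 7)*t(31) = -4*31 = -124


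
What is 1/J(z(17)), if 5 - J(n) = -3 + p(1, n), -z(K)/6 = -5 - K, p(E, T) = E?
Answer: ⅐ ≈ 0.14286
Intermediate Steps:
z(K) = 30 + 6*K (z(K) = -6*(-5 - K) = 30 + 6*K)
J(n) = 7 (J(n) = 5 - (-3 + 1) = 5 - 1*(-2) = 5 + 2 = 7)
1/J(z(17)) = 1/7 = ⅐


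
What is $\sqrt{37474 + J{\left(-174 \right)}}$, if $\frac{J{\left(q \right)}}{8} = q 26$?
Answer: $\sqrt{1282} \approx 35.805$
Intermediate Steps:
$J{\left(q \right)} = 208 q$ ($J{\left(q \right)} = 8 q 26 = 8 \cdot 26 q = 208 q$)
$\sqrt{37474 + J{\left(-174 \right)}} = \sqrt{37474 + 208 \left(-174\right)} = \sqrt{37474 - 36192} = \sqrt{1282}$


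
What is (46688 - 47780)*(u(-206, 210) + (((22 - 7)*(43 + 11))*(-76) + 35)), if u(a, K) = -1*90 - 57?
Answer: 67345824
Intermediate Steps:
u(a, K) = -147 (u(a, K) = -90 - 57 = -147)
(46688 - 47780)*(u(-206, 210) + (((22 - 7)*(43 + 11))*(-76) + 35)) = (46688 - 47780)*(-147 + (((22 - 7)*(43 + 11))*(-76) + 35)) = -1092*(-147 + ((15*54)*(-76) + 35)) = -1092*(-147 + (810*(-76) + 35)) = -1092*(-147 + (-61560 + 35)) = -1092*(-147 - 61525) = -1092*(-61672) = 67345824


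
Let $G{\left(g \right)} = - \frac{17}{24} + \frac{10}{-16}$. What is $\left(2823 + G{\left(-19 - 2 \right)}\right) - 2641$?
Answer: $\frac{542}{3} \approx 180.67$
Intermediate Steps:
$G{\left(g \right)} = - \frac{4}{3}$ ($G{\left(g \right)} = \left(-17\right) \frac{1}{24} + 10 \left(- \frac{1}{16}\right) = - \frac{17}{24} - \frac{5}{8} = - \frac{4}{3}$)
$\left(2823 + G{\left(-19 - 2 \right)}\right) - 2641 = \left(2823 - \frac{4}{3}\right) - 2641 = \frac{8465}{3} - 2641 = \frac{542}{3}$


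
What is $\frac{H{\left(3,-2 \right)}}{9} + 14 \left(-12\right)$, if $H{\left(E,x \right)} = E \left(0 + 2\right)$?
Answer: $- \frac{502}{3} \approx -167.33$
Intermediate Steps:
$H{\left(E,x \right)} = 2 E$ ($H{\left(E,x \right)} = E 2 = 2 E$)
$\frac{H{\left(3,-2 \right)}}{9} + 14 \left(-12\right) = \frac{2 \cdot 3}{9} + 14 \left(-12\right) = 6 \cdot \frac{1}{9} - 168 = \frac{2}{3} - 168 = - \frac{502}{3}$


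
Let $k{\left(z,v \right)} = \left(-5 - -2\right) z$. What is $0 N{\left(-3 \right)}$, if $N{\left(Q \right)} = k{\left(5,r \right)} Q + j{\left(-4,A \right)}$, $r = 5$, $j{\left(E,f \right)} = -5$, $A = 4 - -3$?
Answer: $0$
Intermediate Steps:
$A = 7$ ($A = 4 + 3 = 7$)
$k{\left(z,v \right)} = - 3 z$ ($k{\left(z,v \right)} = \left(-5 + 2\right) z = - 3 z$)
$N{\left(Q \right)} = -5 - 15 Q$ ($N{\left(Q \right)} = \left(-3\right) 5 Q - 5 = - 15 Q - 5 = -5 - 15 Q$)
$0 N{\left(-3 \right)} = 0 \left(-5 - -45\right) = 0 \left(-5 + 45\right) = 0 \cdot 40 = 0$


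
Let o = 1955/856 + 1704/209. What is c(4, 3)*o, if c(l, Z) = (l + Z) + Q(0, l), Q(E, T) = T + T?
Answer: 28008285/178904 ≈ 156.55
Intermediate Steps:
Q(E, T) = 2*T
o = 1867219/178904 (o = 1955*(1/856) + 1704*(1/209) = 1955/856 + 1704/209 = 1867219/178904 ≈ 10.437)
c(l, Z) = Z + 3*l (c(l, Z) = (l + Z) + 2*l = (Z + l) + 2*l = Z + 3*l)
c(4, 3)*o = (3 + 3*4)*(1867219/178904) = (3 + 12)*(1867219/178904) = 15*(1867219/178904) = 28008285/178904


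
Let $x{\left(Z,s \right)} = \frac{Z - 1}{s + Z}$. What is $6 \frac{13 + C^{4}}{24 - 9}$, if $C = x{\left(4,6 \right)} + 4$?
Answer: $\frac{3548801}{25000} \approx 141.95$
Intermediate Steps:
$x{\left(Z,s \right)} = \frac{-1 + Z}{Z + s}$
$C = \frac{43}{10}$ ($C = \frac{-1 + 4}{4 + 6} + 4 = \frac{1}{10} \cdot 3 + 4 = \frac{3}{10} + 4 = \frac{43}{10} \approx 4.3$)
$6 \frac{13 + C^{4}}{24 - 9} = 6 \frac{13 + \left(\frac{43}{10}\right)^{4}}{24 - 9} = 6 \frac{13 + \frac{3418801}{10000}}{15} = 6 \cdot \frac{3548801}{10000} \cdot \frac{1}{15} = 6 \cdot \frac{3548801}{150000} = \frac{3548801}{25000}$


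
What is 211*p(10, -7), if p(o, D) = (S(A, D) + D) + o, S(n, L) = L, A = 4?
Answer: -844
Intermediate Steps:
p(o, D) = o + 2*D (p(o, D) = (D + D) + o = 2*D + o = o + 2*D)
211*p(10, -7) = 211*(10 + 2*(-7)) = 211*(10 - 14) = 211*(-4) = -844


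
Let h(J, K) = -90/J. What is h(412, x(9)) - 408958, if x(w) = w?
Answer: -84245393/206 ≈ -4.0896e+5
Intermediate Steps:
h(412, x(9)) - 408958 = -90/412 - 408958 = -90*1/412 - 408958 = -45/206 - 408958 = -84245393/206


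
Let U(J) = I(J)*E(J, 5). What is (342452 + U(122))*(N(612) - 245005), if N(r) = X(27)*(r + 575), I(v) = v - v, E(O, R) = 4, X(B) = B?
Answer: -72927208112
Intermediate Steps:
I(v) = 0
N(r) = 15525 + 27*r (N(r) = 27*(r + 575) = 27*(575 + r) = 15525 + 27*r)
U(J) = 0 (U(J) = 0*4 = 0)
(342452 + U(122))*(N(612) - 245005) = (342452 + 0)*((15525 + 27*612) - 245005) = 342452*((15525 + 16524) - 245005) = 342452*(32049 - 245005) = 342452*(-212956) = -72927208112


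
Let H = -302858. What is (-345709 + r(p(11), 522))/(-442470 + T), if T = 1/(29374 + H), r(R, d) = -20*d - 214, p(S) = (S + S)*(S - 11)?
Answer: 97459578692/121008465481 ≈ 0.80540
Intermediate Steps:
p(S) = 2*S*(-11 + S) (p(S) = (2*S)*(-11 + S) = 2*S*(-11 + S))
r(R, d) = -214 - 20*d
T = -1/273484 (T = 1/(29374 - 302858) = 1/(-273484) = -1/273484 ≈ -3.6565e-6)
(-345709 + r(p(11), 522))/(-442470 + T) = (-345709 + (-214 - 20*522))/(-442470 - 1/273484) = (-345709 + (-214 - 10440))/(-121008465481/273484) = (-345709 - 10654)*(-273484/121008465481) = -356363*(-273484/121008465481) = 97459578692/121008465481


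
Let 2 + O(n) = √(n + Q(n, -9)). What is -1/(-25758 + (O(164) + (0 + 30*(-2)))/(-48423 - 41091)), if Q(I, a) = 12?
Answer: 51598142136675/1329064909418100581 - 89514*√11/1329064909418100581 ≈ 3.8823e-5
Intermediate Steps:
O(n) = -2 + √(12 + n) (O(n) = -2 + √(n + 12) = -2 + √(12 + n))
-1/(-25758 + (O(164) + (0 + 30*(-2)))/(-48423 - 41091)) = -1/(-25758 + ((-2 + √(12 + 164)) + (0 + 30*(-2)))/(-48423 - 41091)) = -1/(-25758 + ((-2 + √176) + (0 - 60))/(-89514)) = -1/(-25758 + ((-2 + 4*√11) - 60)*(-1/89514)) = -1/(-25758 + (-62 + 4*√11)*(-1/89514)) = -1/(-25758 + (31/44757 - 2*√11/44757)) = -1/(-1152850775/44757 - 2*√11/44757)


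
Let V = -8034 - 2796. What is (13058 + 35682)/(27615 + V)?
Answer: 9748/3357 ≈ 2.9038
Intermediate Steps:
V = -10830
(13058 + 35682)/(27615 + V) = (13058 + 35682)/(27615 - 10830) = 48740/16785 = 48740*(1/16785) = 9748/3357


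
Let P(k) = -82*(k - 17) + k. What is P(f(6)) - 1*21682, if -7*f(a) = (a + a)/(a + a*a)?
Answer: -993950/49 ≈ -20285.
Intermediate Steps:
f(a) = -2*a/(7*(a + a²)) (f(a) = -(a + a)/(7*(a + a*a)) = -2*a/(7*(a + a²)))
P(k) = 1394 - 81*k (P(k) = -82*(-17 + k) + k = (1394 - 82*k) + k = 1394 - 81*k)
P(f(6)) - 1*21682 = (1394 - (-162)/(7 + 7*6)) - 1*21682 = (1394 - (-162)/(7 + 42)) - 21682 = (1394 - (-162)/49) - 21682 = (1394 - 81*(-2/49)) - 21682 = (1394 + 162/49) - 21682 = 68468/49 - 21682 = -993950/49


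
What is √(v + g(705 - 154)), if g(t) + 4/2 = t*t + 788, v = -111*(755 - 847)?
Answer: √314599 ≈ 560.89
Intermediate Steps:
v = 10212 (v = -111*(-92) = 10212)
g(t) = 786 + t² (g(t) = -2 + (t*t + 788) = -2 + (t² + 788) = -2 + (788 + t²) = 786 + t²)
√(v + g(705 - 154)) = √(10212 + (786 + (705 - 154)²)) = √(10212 + (786 + 551²)) = √(10212 + (786 + 303601)) = √(10212 + 304387) = √314599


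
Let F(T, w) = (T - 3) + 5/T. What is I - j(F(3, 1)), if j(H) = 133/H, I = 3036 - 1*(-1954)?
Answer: 24551/5 ≈ 4910.2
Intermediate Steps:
I = 4990 (I = 3036 + 1954 = 4990)
F(T, w) = -3 + T + 5/T (F(T, w) = (-3 + T) + 5/T = -3 + T + 5/T)
I - j(F(3, 1)) = 4990 - 133/(-3 + 3 + 5/3) = 4990 - 133/5/3 = 4990 - 133*3/5 = 4990 - 1*399/5 = 4990 - 399/5 = 24551/5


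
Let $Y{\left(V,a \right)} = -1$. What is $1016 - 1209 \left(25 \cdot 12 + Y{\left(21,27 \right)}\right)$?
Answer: $-360475$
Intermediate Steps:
$1016 - 1209 \left(25 \cdot 12 + Y{\left(21,27 \right)}\right) = 1016 - 1209 \left(25 \cdot 12 - 1\right) = 1016 - 1209 \left(300 - 1\right) = 1016 - 361491 = -360475$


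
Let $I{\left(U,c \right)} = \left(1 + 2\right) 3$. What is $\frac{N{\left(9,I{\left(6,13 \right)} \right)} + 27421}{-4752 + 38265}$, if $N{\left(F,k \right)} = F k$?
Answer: $\frac{27502}{33513} \approx 0.82064$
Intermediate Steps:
$I{\left(U,c \right)} = 9$ ($I{\left(U,c \right)} = 3 \cdot 3 = 9$)
$\frac{N{\left(9,I{\left(6,13 \right)} \right)} + 27421}{-4752 + 38265} = \frac{9 \cdot 9 + 27421}{-4752 + 38265} = \frac{81 + 27421}{33513} = 27502 \cdot \frac{1}{33513} = \frac{27502}{33513}$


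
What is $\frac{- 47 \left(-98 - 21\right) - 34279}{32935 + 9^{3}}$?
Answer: $- \frac{14343}{16832} \approx -0.85213$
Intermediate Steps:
$\frac{- 47 \left(-98 - 21\right) - 34279}{32935 + 9^{3}} = \frac{- 47 \left(-98 - 21\right) - 34279}{32935 + 729} = \frac{\left(-47\right) \left(-119\right) - 34279}{33664} = \left(5593 - 34279\right) \frac{1}{33664} = \left(-28686\right) \frac{1}{33664} = - \frac{14343}{16832}$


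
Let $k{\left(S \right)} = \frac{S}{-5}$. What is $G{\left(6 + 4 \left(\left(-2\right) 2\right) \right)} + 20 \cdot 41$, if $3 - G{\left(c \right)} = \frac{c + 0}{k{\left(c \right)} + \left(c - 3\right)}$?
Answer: $\frac{9043}{11} \approx 822.09$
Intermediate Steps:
$k{\left(S \right)} = - \frac{S}{5}$ ($k{\left(S \right)} = S \left(- \frac{1}{5}\right) = - \frac{S}{5}$)
$G{\left(c \right)} = 3 - \frac{c}{-3 + \frac{4 c}{5}}$ ($G{\left(c \right)} = 3 - \frac{c + 0}{- \frac{c}{5} + \left(c - 3\right)} = 3 - \frac{c}{- \frac{c}{5} + \left(-3 + c\right)} = 3 - \frac{c}{-3 + \frac{4 c}{5}}$)
$G{\left(6 + 4 \left(\left(-2\right) 2\right) \right)} + 20 \cdot 41 = \frac{-45 + 7 \left(6 + 4 \left(\left(-2\right) 2\right)\right)}{-15 + 4 \left(6 + 4 \left(\left(-2\right) 2\right)\right)} + 20 \cdot 41 = \frac{-45 + 7 \left(6 + 4 \left(-4\right)\right)}{-15 + 4 \left(6 + 4 \left(-4\right)\right)} + 820 = \frac{-45 + 7 \left(6 - 16\right)}{-15 + 4 \left(6 - 16\right)} + 820 = \frac{-45 + 7 \left(-10\right)}{-15 + 4 \left(-10\right)} + 820 = \frac{-45 - 70}{-15 - 40} + 820 = \frac{1}{-55} \left(-115\right) + 820 = \left(- \frac{1}{55}\right) \left(-115\right) + 820 = \frac{23}{11} + 820 = \frac{9043}{11}$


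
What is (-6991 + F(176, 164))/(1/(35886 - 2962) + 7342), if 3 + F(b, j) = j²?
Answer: 218417816/80576003 ≈ 2.7107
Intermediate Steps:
F(b, j) = -3 + j²
(-6991 + F(176, 164))/(1/(35886 - 2962) + 7342) = (-6991 + (-3 + 164²))/(1/(35886 - 2962) + 7342) = (-6991 + (-3 + 26896))/(1/32924 + 7342) = (-6991 + 26893)/(1/32924 + 7342) = 19902/(241728009/32924) = 19902*(32924/241728009) = 218417816/80576003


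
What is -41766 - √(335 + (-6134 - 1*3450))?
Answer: -41766 - I*√9249 ≈ -41766.0 - 96.172*I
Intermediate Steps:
-41766 - √(335 + (-6134 - 1*3450)) = -41766 - √(335 + (-6134 - 3450)) = -41766 - √(335 - 9584) = -41766 - √(-9249) = -41766 - I*√9249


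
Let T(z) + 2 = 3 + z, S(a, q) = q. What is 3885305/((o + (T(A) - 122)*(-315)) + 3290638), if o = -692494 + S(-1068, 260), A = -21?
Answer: 3885305/2643134 ≈ 1.4700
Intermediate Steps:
T(z) = 1 + z (T(z) = -2 + (3 + z) = 1 + z)
o = -692234 (o = -692494 + 260 = -692234)
3885305/((o + (T(A) - 122)*(-315)) + 3290638) = 3885305/((-692234 + ((1 - 21) - 122)*(-315)) + 3290638) = 3885305/((-692234 + (-20 - 122)*(-315)) + 3290638) = 3885305/((-692234 - 142*(-315)) + 3290638) = 3885305/((-692234 + 44730) + 3290638) = 3885305/(-647504 + 3290638) = 3885305/2643134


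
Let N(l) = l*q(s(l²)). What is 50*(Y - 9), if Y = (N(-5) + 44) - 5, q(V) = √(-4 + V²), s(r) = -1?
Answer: 1500 - 250*I*√3 ≈ 1500.0 - 433.01*I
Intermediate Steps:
N(l) = I*l*√3 (N(l) = l*√(-4 + (-1)²) = l*√(-4 + 1) = l*√(-3) = l*(I*√3) = I*l*√3)
Y = 39 - 5*I*√3 (Y = (I*(-5)*√3 + 44) - 5 = (-5*I*√3 + 44) - 5 = (44 - 5*I*√3) - 5 = 39 - 5*I*√3 ≈ 39.0 - 8.6602*I)
50*(Y - 9) = 50*((39 - 5*I*√3) - 9) = 50*(30 - 5*I*√3) = 1500 - 250*I*√3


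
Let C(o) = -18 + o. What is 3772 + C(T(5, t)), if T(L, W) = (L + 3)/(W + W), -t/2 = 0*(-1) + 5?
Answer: 18768/5 ≈ 3753.6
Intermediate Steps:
t = -10 (t = -2*(0*(-1) + 5) = -2*(0 + 5) = -2*5 = -10)
T(L, W) = (3 + L)/(2*W) (T(L, W) = (3 + L)/((2*W)) = (3 + L)*(1/(2*W)) = (3 + L)/(2*W))
3772 + C(T(5, t)) = 3772 + (-18 + (1/2)*(3 + 5)/(-10)) = 3772 + (-18 + (1/2)*(-1/10)*8) = 3772 + (-18 - 2/5) = 3772 - 92/5 = 18768/5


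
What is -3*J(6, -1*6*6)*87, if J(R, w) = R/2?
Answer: -783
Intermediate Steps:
J(R, w) = R/2 (J(R, w) = R*(½) = R/2)
-3*J(6, -1*6*6)*87 = -3*6/2*87 = -3*3*87 = -9*87 = -783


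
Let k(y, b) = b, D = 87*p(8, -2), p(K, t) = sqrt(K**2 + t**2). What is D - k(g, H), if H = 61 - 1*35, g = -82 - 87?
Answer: -26 + 174*sqrt(17) ≈ 691.42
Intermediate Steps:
D = 174*sqrt(17) (D = 87*sqrt(8**2 + (-2)**2) = 87*sqrt(64 + 4) = 87*sqrt(68) = 87*(2*sqrt(17)) = 174*sqrt(17) ≈ 717.42)
g = -169
H = 26 (H = 61 - 35 = 26)
D - k(g, H) = 174*sqrt(17) - 1*26 = 174*sqrt(17) - 26 = -26 + 174*sqrt(17)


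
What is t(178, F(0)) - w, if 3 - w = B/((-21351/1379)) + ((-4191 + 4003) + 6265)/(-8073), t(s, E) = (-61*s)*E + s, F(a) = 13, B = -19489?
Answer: -8027746448927/57455541 ≈ -1.3972e+5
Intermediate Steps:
t(s, E) = s - 61*E*s (t(s, E) = -61*E*s + s = s - 61*E*s)
w = -72105899089/57455541 (w = 3 - (-19489/((-21351/1379)) + ((-4191 + 4003) + 6265)/(-8073)) = 3 - (-19489/((-21351*1/1379)) + (-188 + 6265)*(-1/8073)) = 3 - (-19489/(-21351/1379) + 6077*(-1/8073)) = 3 - (-19489*(-1379/21351) - 6077/8073) = 3 - (26875331/21351 - 6077/8073) = 3 - 1*72278265712/57455541 = 3 - 72278265712/57455541 = -72105899089/57455541 ≈ -1255.0)
t(178, F(0)) - w = 178*(1 - 61*13) - 1*(-72105899089/57455541) = 178*(1 - 793) + 72105899089/57455541 = 178*(-792) + 72105899089/57455541 = -140976 + 72105899089/57455541 = -8027746448927/57455541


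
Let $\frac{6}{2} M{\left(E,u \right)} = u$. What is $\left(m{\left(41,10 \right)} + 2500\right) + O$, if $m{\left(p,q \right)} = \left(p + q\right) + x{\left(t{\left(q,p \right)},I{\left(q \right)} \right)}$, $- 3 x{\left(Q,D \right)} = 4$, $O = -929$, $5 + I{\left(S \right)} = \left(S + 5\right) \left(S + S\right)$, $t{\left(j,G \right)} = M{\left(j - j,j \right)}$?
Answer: $\frac{4862}{3} \approx 1620.7$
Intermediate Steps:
$M{\left(E,u \right)} = \frac{u}{3}$
$t{\left(j,G \right)} = \frac{j}{3}$
$I{\left(S \right)} = -5 + 2 S \left(5 + S\right)$ ($I{\left(S \right)} = -5 + \left(S + 5\right) \left(S + S\right) = -5 + \left(5 + S\right) 2 S = -5 + 2 S \left(5 + S\right)$)
$x{\left(Q,D \right)} = - \frac{4}{3}$ ($x{\left(Q,D \right)} = \left(- \frac{1}{3}\right) 4 = - \frac{4}{3}$)
$m{\left(p,q \right)} = - \frac{4}{3} + p + q$ ($m{\left(p,q \right)} = \left(p + q\right) - \frac{4}{3} = - \frac{4}{3} + p + q$)
$\left(m{\left(41,10 \right)} + 2500\right) + O = \left(\left(- \frac{4}{3} + 41 + 10\right) + 2500\right) - 929 = \left(\frac{149}{3} + 2500\right) - 929 = \frac{7649}{3} - 929 = \frac{4862}{3}$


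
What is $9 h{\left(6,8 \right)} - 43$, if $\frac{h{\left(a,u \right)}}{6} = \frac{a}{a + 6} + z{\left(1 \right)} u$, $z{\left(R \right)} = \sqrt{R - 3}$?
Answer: $-16 + 432 i \sqrt{2} \approx -16.0 + 610.94 i$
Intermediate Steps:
$z{\left(R \right)} = \sqrt{-3 + R}$
$h{\left(a,u \right)} = \frac{6 a}{6 + a} + 6 i u \sqrt{2}$ ($h{\left(a,u \right)} = 6 \left(\frac{a}{a + 6} + \sqrt{-3 + 1} u\right) = 6 \left(\frac{a}{6 + a} + \sqrt{-2} u\right) = 6 \left(\frac{a}{6 + a} + i \sqrt{2} u\right) = 6 \left(\frac{a}{6 + a} + i u \sqrt{2}\right) = \frac{6 a}{6 + a} + 6 i u \sqrt{2}$)
$9 h{\left(6,8 \right)} - 43 = 9 \frac{6 \left(6 + 6 i 8 \sqrt{2} + i 6 \cdot 8 \sqrt{2}\right)}{6 + 6} - 43 = 9 \frac{6 \left(6 + 48 i \sqrt{2} + 48 i \sqrt{2}\right)}{12} - 43 = 9 \cdot 6 \cdot \frac{1}{12} \left(6 + 96 i \sqrt{2}\right) - 43 = 9 \left(3 + 48 i \sqrt{2}\right) - 43 = \left(27 + 432 i \sqrt{2}\right) - 43 = -16 + 432 i \sqrt{2}$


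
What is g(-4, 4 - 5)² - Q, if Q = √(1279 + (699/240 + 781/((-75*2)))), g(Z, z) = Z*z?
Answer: 16 - √4596141/60 ≈ -19.731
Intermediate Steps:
Q = √4596141/60 (Q = √(1279 + (699*(1/240) + 781/(-150))) = √(1279 + (233/80 + 781*(-1/150))) = √(1279 + (233/80 - 781/150)) = √(1279 - 2753/1200) = √(1532047/1200) = √4596141/60 ≈ 35.731)
g(-4, 4 - 5)² - Q = (-4*(4 - 5))² - √4596141/60 = (-4*(-1))² - √4596141/60 = 4² - √4596141/60 = 16 - √4596141/60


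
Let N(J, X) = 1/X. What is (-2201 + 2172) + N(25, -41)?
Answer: -1190/41 ≈ -29.024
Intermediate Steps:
(-2201 + 2172) + N(25, -41) = (-2201 + 2172) + 1/(-41) = -29 - 1/41 = -1190/41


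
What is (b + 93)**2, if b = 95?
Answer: 35344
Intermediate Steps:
(b + 93)**2 = (95 + 93)**2 = 188**2 = 35344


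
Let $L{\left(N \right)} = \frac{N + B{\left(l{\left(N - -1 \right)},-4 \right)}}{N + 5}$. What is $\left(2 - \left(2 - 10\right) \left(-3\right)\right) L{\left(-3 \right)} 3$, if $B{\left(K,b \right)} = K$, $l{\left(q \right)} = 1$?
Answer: $66$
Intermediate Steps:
$L{\left(N \right)} = \frac{1 + N}{5 + N}$ ($L{\left(N \right)} = \frac{N + 1}{N + 5} = \frac{1 + N}{5 + N}$)
$\left(2 - \left(2 - 10\right) \left(-3\right)\right) L{\left(-3 \right)} 3 = \left(2 - \left(2 - 10\right) \left(-3\right)\right) \frac{1 - 3}{5 - 3} \cdot 3 = \left(2 - \left(2 - 10\right) \left(-3\right)\right) \frac{1}{2} \left(-2\right) 3 = \left(2 - \left(-8\right) \left(-3\right)\right) \frac{1}{2} \left(-2\right) 3 = \left(2 - 24\right) \left(-1\right) 3 = \left(-22\right) \left(-1\right) 3 = 22 \cdot 3 = 66$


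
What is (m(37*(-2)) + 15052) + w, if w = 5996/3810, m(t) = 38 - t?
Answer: 28890418/1905 ≈ 15166.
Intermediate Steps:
w = 2998/1905 (w = 5996*(1/3810) = 2998/1905 ≈ 1.5738)
(m(37*(-2)) + 15052) + w = ((38 - 37*(-2)) + 15052) + 2998/1905 = ((38 - 1*(-74)) + 15052) + 2998/1905 = ((38 + 74) + 15052) + 2998/1905 = (112 + 15052) + 2998/1905 = 15164 + 2998/1905 = 28890418/1905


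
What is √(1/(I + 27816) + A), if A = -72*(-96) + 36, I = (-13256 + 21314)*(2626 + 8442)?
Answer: √96006583116039685/3717240 ≈ 83.355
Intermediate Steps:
I = 89185944 (I = 8058*11068 = 89185944)
A = 6948 (A = 6912 + 36 = 6948)
√(1/(I + 27816) + A) = √(1/(89185944 + 27816) + 6948) = √(1/89213760 + 6948) = √(619857204481/89213760) = √96006583116039685/3717240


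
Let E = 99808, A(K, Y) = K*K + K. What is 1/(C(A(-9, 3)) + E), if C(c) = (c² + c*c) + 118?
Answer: 1/110294 ≈ 9.0667e-6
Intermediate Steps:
A(K, Y) = K + K² (A(K, Y) = K² + K = K + K²)
C(c) = 118 + 2*c² (C(c) = (c² + c²) + 118 = 2*c² + 118 = 118 + 2*c²)
1/(C(A(-9, 3)) + E) = 1/((118 + 2*(-9*(1 - 9))²) + 99808) = 1/((118 + 2*(-9*(-8))²) + 99808) = 1/((118 + 2*72²) + 99808) = 1/((118 + 2*5184) + 99808) = 1/((118 + 10368) + 99808) = 1/(10486 + 99808) = 1/110294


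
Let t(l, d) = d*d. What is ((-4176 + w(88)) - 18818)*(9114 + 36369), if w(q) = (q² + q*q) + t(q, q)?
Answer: 10824954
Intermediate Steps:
t(l, d) = d²
w(q) = 3*q² (w(q) = (q² + q*q) + q² = (q² + q²) + q² = 2*q² + q² = 3*q²)
((-4176 + w(88)) - 18818)*(9114 + 36369) = ((-4176 + 3*88²) - 18818)*(9114 + 36369) = ((-4176 + 3*7744) - 18818)*45483 = ((-4176 + 23232) - 18818)*45483 = (19056 - 18818)*45483 = 238*45483 = 10824954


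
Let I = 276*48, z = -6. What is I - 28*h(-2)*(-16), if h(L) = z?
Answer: 10560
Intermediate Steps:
h(L) = -6
I = 13248
I - 28*h(-2)*(-16) = 13248 - 28*(-6)*(-16) = 13248 + 168*(-16) = 13248 - 2688 = 10560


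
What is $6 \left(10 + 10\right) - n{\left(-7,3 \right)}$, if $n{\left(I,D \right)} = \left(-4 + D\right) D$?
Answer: $123$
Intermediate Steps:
$n{\left(I,D \right)} = D \left(-4 + D\right)$
$6 \left(10 + 10\right) - n{\left(-7,3 \right)} = 6 \left(10 + 10\right) - 3 \left(-4 + 3\right) = 6 \cdot 20 - 3 \left(-1\right) = 120 - -3 = 120 + 3 = 123$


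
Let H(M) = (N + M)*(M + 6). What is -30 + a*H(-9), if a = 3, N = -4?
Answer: 87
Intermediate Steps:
H(M) = (-4 + M)*(6 + M) (H(M) = (-4 + M)*(M + 6) = (-4 + M)*(6 + M))
-30 + a*H(-9) = -30 + 3*(-24 + (-9)**2 + 2*(-9)) = -30 + 3*(-24 + 81 - 18) = -30 + 3*39 = -30 + 117 = 87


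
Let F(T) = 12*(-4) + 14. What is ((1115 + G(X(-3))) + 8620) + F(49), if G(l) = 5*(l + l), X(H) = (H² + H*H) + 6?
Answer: 9941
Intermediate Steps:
X(H) = 6 + 2*H² (X(H) = (H² + H²) + 6 = 2*H² + 6 = 6 + 2*H²)
G(l) = 10*l (G(l) = 5*(2*l) = 10*l)
F(T) = -34 (F(T) = -48 + 14 = -34)
((1115 + G(X(-3))) + 8620) + F(49) = ((1115 + 10*(6 + 2*(-3)²)) + 8620) - 34 = ((1115 + 10*(6 + 2*9)) + 8620) - 34 = ((1115 + 10*(6 + 18)) + 8620) - 34 = ((1115 + 10*24) + 8620) - 34 = ((1115 + 240) + 8620) - 34 = (1355 + 8620) - 34 = 9975 - 34 = 9941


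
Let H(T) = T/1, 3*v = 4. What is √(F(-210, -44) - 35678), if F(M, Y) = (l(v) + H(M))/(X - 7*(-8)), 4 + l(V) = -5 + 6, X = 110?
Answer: I*√983178326/166 ≈ 188.89*I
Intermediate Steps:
v = 4/3 (v = (⅓)*4 = 4/3 ≈ 1.3333)
l(V) = -3 (l(V) = -4 + (-5 + 6) = -4 + 1 = -3)
H(T) = T (H(T) = T*1 = T)
F(M, Y) = -3/166 + M/166 (F(M, Y) = (-3 + M)/(110 - 7*(-8)) = (-3 + M)/(110 + 56) = (-3 + M)/166 = (-3 + M)*(1/166) = -3/166 + M/166)
√(F(-210, -44) - 35678) = √((-3/166 + (1/166)*(-210)) - 35678) = √((-3/166 - 105/83) - 35678) = √(-213/166 - 35678) = √(-5922761/166) = I*√983178326/166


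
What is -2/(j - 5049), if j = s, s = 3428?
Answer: 2/1621 ≈ 0.0012338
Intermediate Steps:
j = 3428
-2/(j - 5049) = -2/(3428 - 5049) = -2/(-1621) = -2*(-1/1621) = 2/1621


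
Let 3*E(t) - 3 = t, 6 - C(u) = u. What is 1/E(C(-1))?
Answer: 3/10 ≈ 0.30000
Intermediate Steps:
C(u) = 6 - u
E(t) = 1 + t/3
1/E(C(-1)) = 1/(1 + (6 - 1*(-1))/3) = 1/(1 + (6 + 1)/3) = 1/(1 + (⅓)*7) = 1/(1 + 7/3) = 1/(10/3) = 3/10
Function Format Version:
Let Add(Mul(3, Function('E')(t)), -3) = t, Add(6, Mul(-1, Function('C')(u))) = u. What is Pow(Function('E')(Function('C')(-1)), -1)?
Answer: Rational(3, 10) ≈ 0.30000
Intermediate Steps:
Function('C')(u) = Add(6, Mul(-1, u))
Function('E')(t) = Add(1, Mul(Rational(1, 3), t))
Pow(Function('E')(Function('C')(-1)), -1) = Pow(Add(1, Mul(Rational(1, 3), Add(6, Mul(-1, -1)))), -1) = Pow(Add(1, Mul(Rational(1, 3), Add(6, 1))), -1) = Pow(Add(1, Mul(Rational(1, 3), 7)), -1) = Pow(Add(1, Rational(7, 3)), -1) = Pow(Rational(10, 3), -1) = Rational(3, 10)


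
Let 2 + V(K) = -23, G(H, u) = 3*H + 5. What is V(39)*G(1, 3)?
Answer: -200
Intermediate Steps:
G(H, u) = 5 + 3*H
V(K) = -25 (V(K) = -2 - 23 = -25)
V(39)*G(1, 3) = -25*(5 + 3*1) = -25*(5 + 3) = -25*8 = -200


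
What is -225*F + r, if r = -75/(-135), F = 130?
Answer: -263245/9 ≈ -29249.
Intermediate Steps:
r = 5/9 (r = -75*(-1/135) = 5/9 ≈ 0.55556)
-225*F + r = -225*130 + 5/9 = -29250 + 5/9 = -263245/9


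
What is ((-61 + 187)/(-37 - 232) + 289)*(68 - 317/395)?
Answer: 412026989/21251 ≈ 19389.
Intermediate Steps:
((-61 + 187)/(-37 - 232) + 289)*(68 - 317/395) = (126/(-269) + 289)*(68 - 317*1/395) = (126*(-1/269) + 289)*(68 - 317/395) = (-126/269 + 289)*(26543/395) = (77615/269)*(26543/395) = 412026989/21251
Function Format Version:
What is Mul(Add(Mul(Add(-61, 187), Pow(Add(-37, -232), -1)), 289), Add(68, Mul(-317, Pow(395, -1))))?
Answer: Rational(412026989, 21251) ≈ 19389.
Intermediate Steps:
Mul(Add(Mul(Add(-61, 187), Pow(Add(-37, -232), -1)), 289), Add(68, Mul(-317, Pow(395, -1)))) = Mul(Add(Mul(126, Pow(-269, -1)), 289), Add(68, Mul(-317, Rational(1, 395)))) = Mul(Add(Mul(126, Rational(-1, 269)), 289), Add(68, Rational(-317, 395))) = Mul(Add(Rational(-126, 269), 289), Rational(26543, 395)) = Mul(Rational(77615, 269), Rational(26543, 395)) = Rational(412026989, 21251)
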